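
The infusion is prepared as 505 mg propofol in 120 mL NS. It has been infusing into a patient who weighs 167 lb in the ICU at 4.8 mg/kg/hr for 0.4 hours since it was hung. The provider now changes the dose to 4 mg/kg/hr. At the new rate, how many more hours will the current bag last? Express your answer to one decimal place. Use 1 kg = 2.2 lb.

Initial rate:
Weight = 167 lb ÷ 2.2 lb/kg = 75.90909 kg
Dose = 4.8 mg/kg/hr × 75.90909 kg = 364.3636 mg/hr
Concentration = 505 mg ÷ 120 mL = 4.208333 mg/mL
Rate = 364.3636 mg/hr ÷ 4.208333 mg/mL = 86.58146 mL/hr
Volume infused so far = 86.58146 mL/hr × 0.4 hr = 34.63258 mL
Volume remaining = 120 − 34.63258 = 85.36742 mL
New rate:
Dose = 4 mg/kg/hr × 75.90909 kg = 303.6364 mg/hr
Rate = 303.6364 mg/hr ÷ 4.208333 mg/mL = 72.15122 mL/hr
Time remaining = 85.36742 mL ÷ 72.15122 mL/hr = 1.183174 hr

1.2 hours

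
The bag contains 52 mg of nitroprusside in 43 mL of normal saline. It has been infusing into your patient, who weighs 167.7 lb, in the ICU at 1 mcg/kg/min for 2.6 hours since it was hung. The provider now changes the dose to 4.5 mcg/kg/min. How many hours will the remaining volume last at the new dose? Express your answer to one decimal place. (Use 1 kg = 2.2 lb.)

1.9 hours

Initial rate:
Weight = 167.7 lb ÷ 2.2 lb/kg = 76.22727 kg
Dose = 1 mcg/kg/min × 76.22727 kg = 76.22727 mcg/min
76.22727 mcg/min × 60 min/hr = 4573.636 mcg/hr
Concentration = 52 mg ÷ 43 mL = 1.209302 mg/mL = 1209.302 mcg/mL
Rate = 4573.636 mcg/hr ÷ 1209.302 mcg/mL = 3.782045 mL/hr
Volume infused so far = 3.782045 mL/hr × 2.6 hr = 9.833318 mL
Volume remaining = 43 − 9.833318 = 33.16668 mL
New rate:
Dose = 4.5 mcg/kg/min × 76.22727 kg = 343.0227 mcg/min
343.0227 mcg/min × 60 min/hr = 20581.36 mcg/hr
Rate = 20581.36 mcg/hr ÷ 1209.302 mcg/mL = 17.0192 mL/hr
Time remaining = 33.16668 mL ÷ 17.0192 mL/hr = 1.94878 hr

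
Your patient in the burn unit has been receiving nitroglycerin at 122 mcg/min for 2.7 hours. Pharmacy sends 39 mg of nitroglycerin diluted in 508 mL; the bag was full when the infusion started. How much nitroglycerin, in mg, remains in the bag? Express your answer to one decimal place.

122 mcg/min × 60 min/hr = 7320 mcg/hr
Concentration = 39 mg ÷ 508 mL = 0.07677165 mg/mL = 76.77165 mcg/mL
Rate = 7320 mcg/hr ÷ 76.77165 mcg/mL = 95.34769 mL/hr
Volume infused = 95.34769 mL/hr × 2.7 hr = 257.4388 mL
Volume remaining = 508 − 257.4388 = 250.5612 mL
Drug remaining = 250.5612 mL × 76.77165 mcg/mL = 19236 mcg = 19.236 mg

19.2 mg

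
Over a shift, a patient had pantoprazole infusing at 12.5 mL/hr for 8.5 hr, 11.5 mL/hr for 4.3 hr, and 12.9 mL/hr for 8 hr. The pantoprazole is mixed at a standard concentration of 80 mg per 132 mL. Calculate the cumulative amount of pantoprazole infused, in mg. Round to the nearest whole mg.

Concentration = 80 mg ÷ 132 mL = 0.6060606 mg/mL
Stage 1: 12.5 mL/hr × 8.5 hr = 106.25 mL → 106.25 mL × 0.6060606 mg/mL = 64.39394 mg
Stage 2: 11.5 mL/hr × 4.3 hr = 49.45 mL → 49.45 mL × 0.6060606 mg/mL = 29.9697 mg
Stage 3: 12.9 mL/hr × 8 hr = 103.2 mL → 103.2 mL × 0.6060606 mg/mL = 62.54545 mg
Total = 64.39394 + 29.9697 + 62.54545 = 156.9091 mg

157 mg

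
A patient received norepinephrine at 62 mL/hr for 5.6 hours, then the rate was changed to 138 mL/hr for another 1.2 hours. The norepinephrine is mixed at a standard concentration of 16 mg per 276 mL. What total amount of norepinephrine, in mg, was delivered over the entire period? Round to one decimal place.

29.7 mg

Concentration = 16 mg ÷ 276 mL = 0.05797101 mg/mL
Stage 1: 62 mL/hr × 5.6 hr = 347.2 mL → 347.2 mL × 0.05797101 mg/mL = 20.12754 mg
Stage 2: 138 mL/hr × 1.2 hr = 165.6 mL → 165.6 mL × 0.05797101 mg/mL = 9.6 mg
Total = 20.12754 + 9.6 = 29.72754 mg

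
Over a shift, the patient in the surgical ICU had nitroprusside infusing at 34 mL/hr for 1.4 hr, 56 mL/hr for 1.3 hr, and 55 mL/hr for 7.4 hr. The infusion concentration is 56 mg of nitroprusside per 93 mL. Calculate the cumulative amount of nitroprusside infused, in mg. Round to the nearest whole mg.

318 mg

Concentration = 56 mg ÷ 93 mL = 0.6021505 mg/mL
Stage 1: 34 mL/hr × 1.4 hr = 47.6 mL → 47.6 mL × 0.6021505 mg/mL = 28.66237 mg
Stage 2: 56 mL/hr × 1.3 hr = 72.8 mL → 72.8 mL × 0.6021505 mg/mL = 43.83656 mg
Stage 3: 55 mL/hr × 7.4 hr = 407 mL → 407 mL × 0.6021505 mg/mL = 245.0753 mg
Total = 28.66237 + 43.83656 + 245.0753 = 317.5742 mg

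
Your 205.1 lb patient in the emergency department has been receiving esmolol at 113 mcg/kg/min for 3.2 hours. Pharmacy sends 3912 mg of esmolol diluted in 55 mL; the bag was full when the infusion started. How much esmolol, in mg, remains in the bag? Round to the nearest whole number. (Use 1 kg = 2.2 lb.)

1889 mg

Weight = 205.1 lb ÷ 2.2 lb/kg = 93.22727 kg
Dose = 113 mcg/kg/min × 93.22727 kg = 10534.68 mcg/min
10534.68 mcg/min × 60 min/hr = 632080.9 mcg/hr
Concentration = 3912 mg ÷ 55 mL = 71.12727 mg/mL = 71127.27 mcg/mL
Rate = 632080.9 mcg/hr ÷ 71127.27 mcg/mL = 8.886618 mL/hr
Volume infused = 8.886618 mL/hr × 3.2 hr = 28.43718 mL
Volume remaining = 55 − 28.43718 = 26.56282 mL
Drug remaining = 26.56282 mL × 71127.27 mcg/mL = 1889341 mcg = 1889.341 mg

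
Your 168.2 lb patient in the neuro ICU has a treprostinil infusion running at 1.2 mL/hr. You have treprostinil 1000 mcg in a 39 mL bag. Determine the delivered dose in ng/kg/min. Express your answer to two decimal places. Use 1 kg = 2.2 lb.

Weight = 168.2 lb ÷ 2.2 lb/kg = 76.45455 kg
Concentration = 1000 mcg ÷ 39 mL = 25.64103 mcg/mL = 25641.03 ng/mL
Drug rate = 1.2 mL/hr × 25641.03 ng/mL = 30769.23 ng/hr
30769.23 ng/hr ÷ 60 min/hr = 512.8205 ng/min
512.8205 ng/min ÷ 76.45455 kg = 6.707522 ng/kg/min

6.71 ng/kg/min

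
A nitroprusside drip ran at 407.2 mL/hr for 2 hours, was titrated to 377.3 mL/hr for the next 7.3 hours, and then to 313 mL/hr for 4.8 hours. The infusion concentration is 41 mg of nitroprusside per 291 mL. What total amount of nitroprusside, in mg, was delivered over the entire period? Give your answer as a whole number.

714 mg

Concentration = 41 mg ÷ 291 mL = 0.1408935 mg/mL
Stage 1: 407.2 mL/hr × 2 hr = 814.4 mL → 814.4 mL × 0.1408935 mg/mL = 114.7436 mg
Stage 2: 377.3 mL/hr × 7.3 hr = 2754.29 mL → 2754.29 mL × 0.1408935 mg/mL = 388.0615 mg
Stage 3: 313 mL/hr × 4.8 hr = 1502.4 mL → 1502.4 mL × 0.1408935 mg/mL = 211.6784 mg
Total = 114.7436 + 388.0615 + 211.6784 = 714.4835 mg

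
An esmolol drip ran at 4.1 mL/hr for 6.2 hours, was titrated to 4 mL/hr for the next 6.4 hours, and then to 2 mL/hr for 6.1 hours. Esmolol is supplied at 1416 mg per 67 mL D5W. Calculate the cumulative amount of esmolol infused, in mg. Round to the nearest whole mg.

1336 mg

Concentration = 1416 mg ÷ 67 mL = 21.13433 mg/mL
Stage 1: 4.1 mL/hr × 6.2 hr = 25.42 mL → 25.42 mL × 21.13433 mg/mL = 537.2346 mg
Stage 2: 4 mL/hr × 6.4 hr = 25.6 mL → 25.6 mL × 21.13433 mg/mL = 541.0388 mg
Stage 3: 2 mL/hr × 6.1 hr = 12.2 mL → 12.2 mL × 21.13433 mg/mL = 257.8388 mg
Total = 537.2346 + 541.0388 + 257.8388 = 1336.112 mg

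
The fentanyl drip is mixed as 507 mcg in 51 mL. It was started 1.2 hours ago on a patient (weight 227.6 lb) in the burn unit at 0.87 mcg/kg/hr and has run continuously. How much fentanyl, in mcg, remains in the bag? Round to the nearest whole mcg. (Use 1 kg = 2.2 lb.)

399 mcg

Weight = 227.6 lb ÷ 2.2 lb/kg = 103.4545 kg
Dose = 0.87 mcg/kg/hr × 103.4545 kg = 90.00545 mcg/hr
Concentration = 507 mcg ÷ 51 mL = 9.941176 mcg/mL
Rate = 90.00545 mcg/hr ÷ 9.941176 mcg/mL = 9.053803 mL/hr
Volume infused = 9.053803 mL/hr × 1.2 hr = 10.86456 mL
Volume remaining = 51 − 10.86456 = 40.13544 mL
Drug remaining = 40.13544 mL × 9.941176 mcg/mL = 398.9935 mcg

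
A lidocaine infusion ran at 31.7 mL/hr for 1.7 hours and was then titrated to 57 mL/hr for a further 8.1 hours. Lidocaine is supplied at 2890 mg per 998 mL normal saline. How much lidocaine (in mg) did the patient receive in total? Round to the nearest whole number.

1493 mg

Concentration = 2890 mg ÷ 998 mL = 2.895792 mg/mL
Stage 1: 31.7 mL/hr × 1.7 hr = 53.89 mL → 53.89 mL × 2.895792 mg/mL = 156.0542 mg
Stage 2: 57 mL/hr × 8.1 hr = 461.7 mL → 461.7 mL × 2.895792 mg/mL = 1336.987 mg
Total = 156.0542 + 1336.987 = 1493.041 mg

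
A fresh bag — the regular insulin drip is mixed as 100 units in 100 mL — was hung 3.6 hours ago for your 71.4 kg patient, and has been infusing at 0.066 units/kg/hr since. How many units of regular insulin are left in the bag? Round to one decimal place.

Dose = 0.066 units/kg/hr × 71.4 kg = 4.7124 units/hr
Concentration = 100 units ÷ 100 mL = 1 units/mL
Rate = 4.7124 units/hr ÷ 1 units/mL = 4.7124 mL/hr
Volume infused = 4.7124 mL/hr × 3.6 hr = 16.96464 mL
Volume remaining = 100 − 16.96464 = 83.03536 mL
Drug remaining = 83.03536 mL × 1 units/mL = 83.03536 units

83.0 units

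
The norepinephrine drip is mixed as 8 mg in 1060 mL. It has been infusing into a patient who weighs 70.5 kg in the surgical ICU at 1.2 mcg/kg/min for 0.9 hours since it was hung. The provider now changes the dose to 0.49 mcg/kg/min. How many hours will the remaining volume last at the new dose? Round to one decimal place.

Initial rate:
Dose = 1.2 mcg/kg/min × 70.5 kg = 84.6 mcg/min
84.6 mcg/min × 60 min/hr = 5076 mcg/hr
Concentration = 8 mg ÷ 1060 mL = 0.00754717 mg/mL = 7.54717 mcg/mL
Rate = 5076 mcg/hr ÷ 7.54717 mcg/mL = 672.57 mL/hr
Volume infused so far = 672.57 mL/hr × 0.9 hr = 605.313 mL
Volume remaining = 1060 − 605.313 = 454.687 mL
New rate:
Dose = 0.49 mcg/kg/min × 70.5 kg = 34.545 mcg/min
34.545 mcg/min × 60 min/hr = 2072.7 mcg/hr
Rate = 2072.7 mcg/hr ÷ 7.54717 mcg/mL = 274.6328 mL/hr
Time remaining = 454.687 mL ÷ 274.6328 mL/hr = 1.655618 hr

1.7 hours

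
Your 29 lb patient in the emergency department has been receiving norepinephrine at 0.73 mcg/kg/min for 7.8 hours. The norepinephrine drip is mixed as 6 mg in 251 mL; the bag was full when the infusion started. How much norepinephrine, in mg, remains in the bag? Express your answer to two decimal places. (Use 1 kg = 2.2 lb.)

1.50 mg

Weight = 29 lb ÷ 2.2 lb/kg = 13.18182 kg
Dose = 0.73 mcg/kg/min × 13.18182 kg = 9.622727 mcg/min
9.622727 mcg/min × 60 min/hr = 577.3636 mcg/hr
Concentration = 6 mg ÷ 251 mL = 0.02390438 mg/mL = 23.90438 mcg/mL
Rate = 577.3636 mcg/hr ÷ 23.90438 mcg/mL = 24.15305 mL/hr
Volume infused = 24.15305 mL/hr × 7.8 hr = 188.3938 mL
Volume remaining = 251 − 188.3938 = 62.60625 mL
Drug remaining = 62.60625 mL × 23.90438 mcg/mL = 1496.564 mcg = 1.496564 mg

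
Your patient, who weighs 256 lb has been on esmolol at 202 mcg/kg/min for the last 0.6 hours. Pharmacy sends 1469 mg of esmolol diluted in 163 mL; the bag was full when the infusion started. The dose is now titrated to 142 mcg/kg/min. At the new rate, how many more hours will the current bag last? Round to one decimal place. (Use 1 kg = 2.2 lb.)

Initial rate:
Weight = 256 lb ÷ 2.2 lb/kg = 116.3636 kg
Dose = 202 mcg/kg/min × 116.3636 kg = 23505.45 mcg/min
23505.45 mcg/min × 60 min/hr = 1410327 mcg/hr
Concentration = 1469 mg ÷ 163 mL = 9.01227 mg/mL = 9012.27 mcg/mL
Rate = 1410327 mcg/hr ÷ 9012.27 mcg/mL = 156.4897 mL/hr
Volume infused so far = 156.4897 mL/hr × 0.6 hr = 93.89381 mL
Volume remaining = 163 − 93.89381 = 69.10619 mL
New rate:
Dose = 142 mcg/kg/min × 116.3636 kg = 16523.64 mcg/min
16523.64 mcg/min × 60 min/hr = 991418.2 mcg/hr
Rate = 991418.2 mcg/hr ÷ 9012.27 mcg/mL = 110.0076 mL/hr
Time remaining = 69.10619 mL ÷ 110.0076 mL/hr = 0.6281947 hr

0.6 hours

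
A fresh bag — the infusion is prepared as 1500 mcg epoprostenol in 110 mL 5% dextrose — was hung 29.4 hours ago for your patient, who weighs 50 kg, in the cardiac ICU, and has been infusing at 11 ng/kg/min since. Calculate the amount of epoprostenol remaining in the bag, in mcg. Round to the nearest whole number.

Dose = 11 ng/kg/min × 50 kg = 550 ng/min
550 ng/min × 60 min/hr = 33000 ng/hr
Concentration = 1500 mcg ÷ 110 mL = 13.63636 mcg/mL = 13636.36 ng/mL
Rate = 33000 ng/hr ÷ 13636.36 ng/mL = 2.42 mL/hr
Volume infused = 2.42 mL/hr × 29.4 hr = 71.148 mL
Volume remaining = 110 − 71.148 = 38.852 mL
Drug remaining = 38.852 mL × 13636.36 ng/mL = 529800 ng = 529.8 mcg

530 mcg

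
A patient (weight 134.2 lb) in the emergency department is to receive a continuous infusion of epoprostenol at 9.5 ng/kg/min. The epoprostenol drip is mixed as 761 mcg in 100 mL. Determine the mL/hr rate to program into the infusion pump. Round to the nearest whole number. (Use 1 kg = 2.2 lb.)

Weight = 134.2 lb ÷ 2.2 lb/kg = 61 kg
Dose = 9.5 ng/kg/min × 61 kg = 579.5 ng/min
579.5 ng/min × 60 min/hr = 34770 ng/hr
Concentration = 761 mcg ÷ 100 mL = 7.61 mcg/mL = 7610 ng/mL
Rate = 34770 ng/hr ÷ 7610 ng/mL = 4.568988 mL/hr

5 mL/hr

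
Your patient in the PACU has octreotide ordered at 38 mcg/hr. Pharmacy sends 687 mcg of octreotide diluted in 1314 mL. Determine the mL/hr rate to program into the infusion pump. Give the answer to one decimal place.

Concentration = 687 mcg ÷ 1314 mL = 0.5228311 mcg/mL
Rate = 38 mcg/hr ÷ 0.5228311 mcg/mL = 72.68122 mL/hr

72.7 mL/hr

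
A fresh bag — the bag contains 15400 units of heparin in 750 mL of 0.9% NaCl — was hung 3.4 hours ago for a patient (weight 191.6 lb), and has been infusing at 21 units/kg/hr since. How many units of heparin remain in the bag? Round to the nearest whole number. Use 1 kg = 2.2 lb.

9182 units

Weight = 191.6 lb ÷ 2.2 lb/kg = 87.09091 kg
Dose = 21 units/kg/hr × 87.09091 kg = 1828.909 units/hr
Concentration = 15400 units ÷ 750 mL = 20.53333 units/mL
Rate = 1828.909 units/hr ÷ 20.53333 units/mL = 89.07025 mL/hr
Volume infused = 89.07025 mL/hr × 3.4 hr = 302.8388 mL
Volume remaining = 750 − 302.8388 = 447.1612 mL
Drug remaining = 447.1612 mL × 20.53333 units/mL = 9181.709 units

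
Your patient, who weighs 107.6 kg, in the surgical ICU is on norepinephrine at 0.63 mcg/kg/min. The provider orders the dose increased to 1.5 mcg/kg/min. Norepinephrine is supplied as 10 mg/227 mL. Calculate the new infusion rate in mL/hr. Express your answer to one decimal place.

219.8 mL/hr

Dose = 1.5 mcg/kg/min × 107.6 kg = 161.4 mcg/min
161.4 mcg/min × 60 min/hr = 9684 mcg/hr
Concentration = 10 mg ÷ 227 mL = 0.04405286 mg/mL = 44.05286 mcg/mL
Rate = 9684 mcg/hr ÷ 44.05286 mcg/mL = 219.8268 mL/hr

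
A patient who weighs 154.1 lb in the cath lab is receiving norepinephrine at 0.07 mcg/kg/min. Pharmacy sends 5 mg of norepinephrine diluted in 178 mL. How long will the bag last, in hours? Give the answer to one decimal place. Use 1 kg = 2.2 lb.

Weight = 154.1 lb ÷ 2.2 lb/kg = 70.04545 kg
Dose = 0.07 mcg/kg/min × 70.04545 kg = 4.903182 mcg/min
4.903182 mcg/min × 60 min/hr = 294.1909 mcg/hr
Concentration = 5 mg ÷ 178 mL = 0.02808989 mg/mL = 28.08989 mcg/mL
Rate = 294.1909 mcg/hr ÷ 28.08989 mcg/mL = 10.4732 mL/hr
Duration = 178 mL ÷ 10.4732 mL/hr = 16.99577 hr

17.0 hours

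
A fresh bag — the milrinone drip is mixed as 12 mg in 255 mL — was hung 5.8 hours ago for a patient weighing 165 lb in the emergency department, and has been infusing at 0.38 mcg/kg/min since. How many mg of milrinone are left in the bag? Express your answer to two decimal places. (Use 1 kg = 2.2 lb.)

Weight = 165 lb ÷ 2.2 lb/kg = 75 kg
Dose = 0.38 mcg/kg/min × 75 kg = 28.5 mcg/min
28.5 mcg/min × 60 min/hr = 1710 mcg/hr
Concentration = 12 mg ÷ 255 mL = 0.04705882 mg/mL = 47.05882 mcg/mL
Rate = 1710 mcg/hr ÷ 47.05882 mcg/mL = 36.3375 mL/hr
Volume infused = 36.3375 mL/hr × 5.8 hr = 210.7575 mL
Volume remaining = 255 − 210.7575 = 44.2425 mL
Drug remaining = 44.2425 mL × 47.05882 mcg/mL = 2082 mcg = 2.082 mg

2.08 mg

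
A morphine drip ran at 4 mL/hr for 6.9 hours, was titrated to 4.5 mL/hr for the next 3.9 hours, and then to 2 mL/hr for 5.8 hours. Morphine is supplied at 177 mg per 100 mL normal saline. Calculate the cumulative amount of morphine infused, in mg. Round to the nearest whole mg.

Concentration = 177 mg ÷ 100 mL = 1.77 mg/mL
Stage 1: 4 mL/hr × 6.9 hr = 27.6 mL → 27.6 mL × 1.77 mg/mL = 48.852 mg
Stage 2: 4.5 mL/hr × 3.9 hr = 17.55 mL → 17.55 mL × 1.77 mg/mL = 31.0635 mg
Stage 3: 2 mL/hr × 5.8 hr = 11.6 mL → 11.6 mL × 1.77 mg/mL = 20.532 mg
Total = 48.852 + 31.0635 + 20.532 = 100.4475 mg

100 mg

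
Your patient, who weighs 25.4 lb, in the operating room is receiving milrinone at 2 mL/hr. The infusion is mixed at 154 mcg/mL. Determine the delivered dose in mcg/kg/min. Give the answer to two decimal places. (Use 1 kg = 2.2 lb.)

Weight = 25.4 lb ÷ 2.2 lb/kg = 11.54545 kg
Drug rate = 2 mL/hr × 154 mcg/mL = 308 mcg/hr
308 mcg/hr ÷ 60 min/hr = 5.133333 mcg/min
5.133333 mcg/min ÷ 11.54545 kg = 0.4446194 mcg/kg/min

0.44 mcg/kg/min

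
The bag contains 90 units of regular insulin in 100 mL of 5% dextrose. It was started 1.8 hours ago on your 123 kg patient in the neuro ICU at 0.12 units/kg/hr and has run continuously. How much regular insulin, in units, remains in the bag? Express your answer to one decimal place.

Dose = 0.12 units/kg/hr × 123 kg = 14.76 units/hr
Concentration = 90 units ÷ 100 mL = 0.9 units/mL
Rate = 14.76 units/hr ÷ 0.9 units/mL = 16.4 mL/hr
Volume infused = 16.4 mL/hr × 1.8 hr = 29.52 mL
Volume remaining = 100 − 29.52 = 70.48 mL
Drug remaining = 70.48 mL × 0.9 units/mL = 63.432 units

63.4 units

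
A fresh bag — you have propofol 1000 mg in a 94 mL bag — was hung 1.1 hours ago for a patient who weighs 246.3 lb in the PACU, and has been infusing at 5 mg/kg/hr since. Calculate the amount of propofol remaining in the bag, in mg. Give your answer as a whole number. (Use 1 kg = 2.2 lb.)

Weight = 246.3 lb ÷ 2.2 lb/kg = 111.9545 kg
Dose = 5 mg/kg/hr × 111.9545 kg = 559.7727 mg/hr
Concentration = 1000 mg ÷ 94 mL = 10.6383 mg/mL
Rate = 559.7727 mg/hr ÷ 10.6383 mg/mL = 52.61864 mL/hr
Volume infused = 52.61864 mL/hr × 1.1 hr = 57.8805 mL
Volume remaining = 94 − 57.8805 = 36.1195 mL
Drug remaining = 36.1195 mL × 10.6383 mg/mL = 384.25 mg

384 mg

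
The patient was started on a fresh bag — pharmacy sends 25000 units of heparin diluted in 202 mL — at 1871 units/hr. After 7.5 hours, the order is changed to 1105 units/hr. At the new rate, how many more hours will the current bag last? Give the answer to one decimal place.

9.9 hours

Initial rate:
Concentration = 25000 units ÷ 202 mL = 123.7624 units/mL
Rate = 1871 units/hr ÷ 123.7624 units/mL = 15.11768 mL/hr
Volume infused so far = 15.11768 mL/hr × 7.5 hr = 113.3826 mL
Volume remaining = 202 − 113.3826 = 88.6174 mL
New rate:
Rate = 1105 units/hr ÷ 123.7624 units/mL = 8.9284 mL/hr
Time remaining = 88.6174 mL ÷ 8.9284 mL/hr = 9.925339 hr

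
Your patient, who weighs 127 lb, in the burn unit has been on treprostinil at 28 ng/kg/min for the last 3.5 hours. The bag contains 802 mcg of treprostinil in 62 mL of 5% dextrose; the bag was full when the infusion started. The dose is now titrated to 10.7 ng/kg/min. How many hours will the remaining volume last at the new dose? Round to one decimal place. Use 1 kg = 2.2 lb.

Initial rate:
Weight = 127 lb ÷ 2.2 lb/kg = 57.72727 kg
Dose = 28 ng/kg/min × 57.72727 kg = 1616.364 ng/min
1616.364 ng/min × 60 min/hr = 96981.82 ng/hr
Concentration = 802 mcg ÷ 62 mL = 12.93548 mcg/mL = 12935.48 ng/mL
Rate = 96981.82 ng/hr ÷ 12935.48 ng/mL = 7.497348 mL/hr
Volume infused so far = 7.497348 mL/hr × 3.5 hr = 26.24072 mL
Volume remaining = 62 − 26.24072 = 35.75928 mL
New rate:
Dose = 10.7 ng/kg/min × 57.72727 kg = 617.6818 ng/min
617.6818 ng/min × 60 min/hr = 37060.91 ng/hr
Rate = 37060.91 ng/hr ÷ 12935.48 ng/mL = 2.865058 mL/hr
Time remaining = 35.75928 mL ÷ 2.865058 mL/hr = 12.48117 hr

12.5 hours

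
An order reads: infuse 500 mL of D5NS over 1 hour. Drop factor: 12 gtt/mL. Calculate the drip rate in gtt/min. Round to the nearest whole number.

500 mL ÷ (1 hr × 60 = 60 min) = 8.333333 mL/min
8.333333 mL/min × 12 gtt/mL = 100 gtt/min

100 gtt/min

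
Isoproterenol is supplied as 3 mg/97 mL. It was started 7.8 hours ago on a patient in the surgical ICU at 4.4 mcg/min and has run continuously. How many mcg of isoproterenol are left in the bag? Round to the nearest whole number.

4.4 mcg/min × 60 min/hr = 264 mcg/hr
Concentration = 3 mg ÷ 97 mL = 0.03092784 mg/mL = 30.92784 mcg/mL
Rate = 264 mcg/hr ÷ 30.92784 mcg/mL = 8.536 mL/hr
Volume infused = 8.536 mL/hr × 7.8 hr = 66.5808 mL
Volume remaining = 97 − 66.5808 = 30.4192 mL
Drug remaining = 30.4192 mL × 30.92784 mcg/mL = 940.8 mcg

941 mcg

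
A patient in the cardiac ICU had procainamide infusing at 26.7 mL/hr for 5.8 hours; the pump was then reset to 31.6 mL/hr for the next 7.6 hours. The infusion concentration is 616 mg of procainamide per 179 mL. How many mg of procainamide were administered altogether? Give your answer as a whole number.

1359 mg

Concentration = 616 mg ÷ 179 mL = 3.441341 mg/mL
Stage 1: 26.7 mL/hr × 5.8 hr = 154.86 mL → 154.86 mL × 3.441341 mg/mL = 532.926 mg
Stage 2: 31.6 mL/hr × 7.6 hr = 240.16 mL → 240.16 mL × 3.441341 mg/mL = 826.4724 mg
Total = 532.926 + 826.4724 = 1359.398 mg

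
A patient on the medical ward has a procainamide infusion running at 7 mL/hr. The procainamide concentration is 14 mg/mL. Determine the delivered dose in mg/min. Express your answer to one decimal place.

1.6 mg/min

Drug rate = 7 mL/hr × 14 mg/mL = 98 mg/hr
98 mg/hr ÷ 60 min/hr = 1.633333 mg/min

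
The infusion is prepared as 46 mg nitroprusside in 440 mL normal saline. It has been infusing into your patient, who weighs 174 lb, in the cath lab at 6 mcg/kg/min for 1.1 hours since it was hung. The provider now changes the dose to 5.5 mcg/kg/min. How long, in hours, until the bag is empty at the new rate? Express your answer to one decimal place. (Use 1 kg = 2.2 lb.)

Initial rate:
Weight = 174 lb ÷ 2.2 lb/kg = 79.09091 kg
Dose = 6 mcg/kg/min × 79.09091 kg = 474.5455 mcg/min
474.5455 mcg/min × 60 min/hr = 28472.73 mcg/hr
Concentration = 46 mg ÷ 440 mL = 0.1045455 mg/mL = 104.5455 mcg/mL
Rate = 28472.73 mcg/hr ÷ 104.5455 mcg/mL = 272.3478 mL/hr
Volume infused so far = 272.3478 mL/hr × 1.1 hr = 299.5826 mL
Volume remaining = 440 − 299.5826 = 140.4174 mL
New rate:
Dose = 5.5 mcg/kg/min × 79.09091 kg = 435 mcg/min
435 mcg/min × 60 min/hr = 26100 mcg/hr
Rate = 26100 mcg/hr ÷ 104.5455 mcg/mL = 249.6522 mL/hr
Time remaining = 140.4174 mL ÷ 249.6522 mL/hr = 0.5624521 hr

0.6 hours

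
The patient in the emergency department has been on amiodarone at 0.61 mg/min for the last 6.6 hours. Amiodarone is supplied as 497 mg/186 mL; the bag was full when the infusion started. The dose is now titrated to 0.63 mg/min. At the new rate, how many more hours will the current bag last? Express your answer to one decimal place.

6.8 hours

Initial rate:
0.61 mg/min × 60 min/hr = 36.6 mg/hr
Concentration = 497 mg ÷ 186 mL = 2.672043 mg/mL
Rate = 36.6 mg/hr ÷ 2.672043 mg/mL = 13.69738 mL/hr
Volume infused so far = 13.69738 mL/hr × 6.6 hr = 90.40274 mL
Volume remaining = 186 − 90.40274 = 95.59726 mL
New rate:
0.63 mg/min × 60 min/hr = 37.8 mg/hr
Rate = 37.8 mg/hr ÷ 2.672043 mg/mL = 14.14648 mL/hr
Time remaining = 95.59726 mL ÷ 14.14648 mL/hr = 6.757672 hr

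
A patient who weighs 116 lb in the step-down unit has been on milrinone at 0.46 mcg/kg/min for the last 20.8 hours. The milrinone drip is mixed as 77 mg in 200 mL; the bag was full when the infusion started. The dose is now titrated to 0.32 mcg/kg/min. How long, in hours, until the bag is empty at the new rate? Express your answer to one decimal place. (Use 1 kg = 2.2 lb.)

46.2 hours

Initial rate:
Weight = 116 lb ÷ 2.2 lb/kg = 52.72727 kg
Dose = 0.46 mcg/kg/min × 52.72727 kg = 24.25455 mcg/min
24.25455 mcg/min × 60 min/hr = 1455.273 mcg/hr
Concentration = 77 mg ÷ 200 mL = 0.385 mg/mL = 385 mcg/mL
Rate = 1455.273 mcg/hr ÷ 385 mcg/mL = 3.779929 mL/hr
Volume infused so far = 3.779929 mL/hr × 20.8 hr = 78.62253 mL
Volume remaining = 200 − 78.62253 = 121.3775 mL
New rate:
Dose = 0.32 mcg/kg/min × 52.72727 kg = 16.87273 mcg/min
16.87273 mcg/min × 60 min/hr = 1012.364 mcg/hr
Rate = 1012.364 mcg/hr ÷ 385 mcg/mL = 2.629516 mL/hr
Time remaining = 121.3775 mL ÷ 2.629516 mL/hr = 46.15963 hr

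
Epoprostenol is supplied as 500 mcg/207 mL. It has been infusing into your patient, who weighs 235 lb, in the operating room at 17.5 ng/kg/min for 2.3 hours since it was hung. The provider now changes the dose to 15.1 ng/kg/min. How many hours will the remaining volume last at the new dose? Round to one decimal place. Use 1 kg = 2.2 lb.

2.5 hours

Initial rate:
Weight = 235 lb ÷ 2.2 lb/kg = 106.8182 kg
Dose = 17.5 ng/kg/min × 106.8182 kg = 1869.318 ng/min
1869.318 ng/min × 60 min/hr = 112159.1 ng/hr
Concentration = 500 mcg ÷ 207 mL = 2.415459 mcg/mL = 2415.459 ng/mL
Rate = 112159.1 ng/hr ÷ 2415.459 ng/mL = 46.43386 mL/hr
Volume infused so far = 46.43386 mL/hr × 2.3 hr = 106.7979 mL
Volume remaining = 207 − 106.7979 = 100.2021 mL
New rate:
Dose = 15.1 ng/kg/min × 106.8182 kg = 1612.955 ng/min
1612.955 ng/min × 60 min/hr = 96777.27 ng/hr
Rate = 96777.27 ng/hr ÷ 2415.459 ng/mL = 40.06579 mL/hr
Time remaining = 100.2021 mL ÷ 40.06579 mL/hr = 2.500939 hr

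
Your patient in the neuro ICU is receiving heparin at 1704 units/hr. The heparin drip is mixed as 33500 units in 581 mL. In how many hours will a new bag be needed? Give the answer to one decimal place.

19.7 hours

Concentration = 33500 units ÷ 581 mL = 57.65921 units/mL
Rate = 1704 units/hr ÷ 57.65921 units/mL = 29.55296 mL/hr
Duration = 581 mL ÷ 29.55296 mL/hr = 19.65962 hr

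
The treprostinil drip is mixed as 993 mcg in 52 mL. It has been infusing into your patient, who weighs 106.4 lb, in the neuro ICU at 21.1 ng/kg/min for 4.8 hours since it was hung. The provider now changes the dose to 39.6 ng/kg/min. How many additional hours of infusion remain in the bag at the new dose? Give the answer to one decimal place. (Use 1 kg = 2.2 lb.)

Initial rate:
Weight = 106.4 lb ÷ 2.2 lb/kg = 48.36364 kg
Dose = 21.1 ng/kg/min × 48.36364 kg = 1020.473 ng/min
1020.473 ng/min × 60 min/hr = 61228.36 ng/hr
Concentration = 993 mcg ÷ 52 mL = 19.09615 mcg/mL = 19096.15 ng/mL
Rate = 61228.36 ng/hr ÷ 19096.15 ng/mL = 3.206319 mL/hr
Volume infused so far = 3.206319 mL/hr × 4.8 hr = 15.39033 mL
Volume remaining = 52 − 15.39033 = 36.60967 mL
New rate:
Dose = 39.6 ng/kg/min × 48.36364 kg = 1915.2 ng/min
1915.2 ng/min × 60 min/hr = 114912 ng/hr
Rate = 114912 ng/hr ÷ 19096.15 ng/mL = 6.017547 mL/hr
Time remaining = 36.60967 mL ÷ 6.017547 mL/hr = 6.083819 hr

6.1 hours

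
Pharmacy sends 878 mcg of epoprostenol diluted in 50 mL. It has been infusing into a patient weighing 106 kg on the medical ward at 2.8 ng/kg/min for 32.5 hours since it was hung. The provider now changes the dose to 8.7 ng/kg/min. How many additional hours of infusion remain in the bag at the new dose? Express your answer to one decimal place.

5.4 hours

Initial rate:
Dose = 2.8 ng/kg/min × 106 kg = 296.8 ng/min
296.8 ng/min × 60 min/hr = 17808 ng/hr
Concentration = 878 mcg ÷ 50 mL = 17.56 mcg/mL = 17560 ng/mL
Rate = 17808 ng/hr ÷ 17560 ng/mL = 1.014123 mL/hr
Volume infused so far = 1.014123 mL/hr × 32.5 hr = 32.959 mL
Volume remaining = 50 − 32.959 = 17.041 mL
New rate:
Dose = 8.7 ng/kg/min × 106 kg = 922.2 ng/min
922.2 ng/min × 60 min/hr = 55332 ng/hr
Rate = 55332 ng/hr ÷ 17560 ng/mL = 3.151025 mL/hr
Time remaining = 17.041 mL ÷ 3.151025 mL/hr = 5.408082 hr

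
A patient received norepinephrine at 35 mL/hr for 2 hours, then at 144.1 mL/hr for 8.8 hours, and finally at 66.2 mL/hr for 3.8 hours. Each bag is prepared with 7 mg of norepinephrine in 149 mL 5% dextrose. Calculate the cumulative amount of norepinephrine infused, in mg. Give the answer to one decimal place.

74.7 mg

Concentration = 7 mg ÷ 149 mL = 0.04697987 mg/mL
Stage 1: 35 mL/hr × 2 hr = 70 mL → 70 mL × 0.04697987 mg/mL = 3.288591 mg
Stage 2: 144.1 mL/hr × 8.8 hr = 1268.08 mL → 1268.08 mL × 0.04697987 mg/mL = 59.57423 mg
Stage 3: 66.2 mL/hr × 3.8 hr = 251.56 mL → 251.56 mL × 0.04697987 mg/mL = 11.81826 mg
Total = 3.288591 + 59.57423 + 11.81826 = 74.68107 mg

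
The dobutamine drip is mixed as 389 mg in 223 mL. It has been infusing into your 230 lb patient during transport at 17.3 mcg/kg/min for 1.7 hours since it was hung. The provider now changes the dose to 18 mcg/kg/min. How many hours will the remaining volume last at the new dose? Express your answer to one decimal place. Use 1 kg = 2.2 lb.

Initial rate:
Weight = 230 lb ÷ 2.2 lb/kg = 104.5455 kg
Dose = 17.3 mcg/kg/min × 104.5455 kg = 1808.636 mcg/min
1808.636 mcg/min × 60 min/hr = 108518.2 mcg/hr
Concentration = 389 mg ÷ 223 mL = 1.744395 mg/mL = 1744.395 mcg/mL
Rate = 108518.2 mcg/hr ÷ 1744.395 mcg/mL = 62.20965 mL/hr
Volume infused so far = 62.20965 mL/hr × 1.7 hr = 105.7564 mL
Volume remaining = 223 − 105.7564 = 117.2436 mL
New rate:
Dose = 18 mcg/kg/min × 104.5455 kg = 1881.818 mcg/min
1881.818 mcg/min × 60 min/hr = 112909.1 mcg/hr
Rate = 112909.1 mcg/hr ÷ 1744.395 mcg/mL = 64.72681 mL/hr
Time remaining = 117.2436 mL ÷ 64.72681 mL/hr = 1.811361 hr

1.8 hours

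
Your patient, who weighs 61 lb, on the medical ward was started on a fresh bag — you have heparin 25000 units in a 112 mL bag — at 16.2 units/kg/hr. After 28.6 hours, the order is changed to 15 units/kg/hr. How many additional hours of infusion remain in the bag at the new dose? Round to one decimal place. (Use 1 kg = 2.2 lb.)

29.2 hours

Initial rate:
Weight = 61 lb ÷ 2.2 lb/kg = 27.72727 kg
Dose = 16.2 units/kg/hr × 27.72727 kg = 449.1818 units/hr
Concentration = 25000 units ÷ 112 mL = 223.2143 units/mL
Rate = 449.1818 units/hr ÷ 223.2143 units/mL = 2.012335 mL/hr
Volume infused so far = 2.012335 mL/hr × 28.6 hr = 57.55277 mL
Volume remaining = 112 − 57.55277 = 54.44723 mL
New rate:
Dose = 15 units/kg/hr × 27.72727 kg = 415.9091 units/hr
Rate = 415.9091 units/hr ÷ 223.2143 units/mL = 1.863273 mL/hr
Time remaining = 54.44723 mL ÷ 1.863273 mL/hr = 29.22129 hr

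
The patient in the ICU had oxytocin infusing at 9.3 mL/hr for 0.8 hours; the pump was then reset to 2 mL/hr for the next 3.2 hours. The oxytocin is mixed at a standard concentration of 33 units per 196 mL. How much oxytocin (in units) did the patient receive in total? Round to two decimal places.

2.33 units

Concentration = 33 units ÷ 196 mL = 0.1683673 units/mL
Stage 1: 9.3 mL/hr × 0.8 hr = 7.44 mL → 7.44 mL × 0.1683673 units/mL = 1.252653 units
Stage 2: 2 mL/hr × 3.2 hr = 6.4 mL → 6.4 mL × 0.1683673 units/mL = 1.077551 units
Total = 1.252653 + 1.077551 = 2.330204 units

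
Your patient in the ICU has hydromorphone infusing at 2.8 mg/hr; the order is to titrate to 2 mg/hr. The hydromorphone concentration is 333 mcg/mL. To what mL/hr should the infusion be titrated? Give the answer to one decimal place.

6.0 mL/hr

Concentration = 333 mcg/mL = 0.333 mg/mL
Rate = 2 mg/hr ÷ 0.333 mg/mL = 6.006006 mL/hr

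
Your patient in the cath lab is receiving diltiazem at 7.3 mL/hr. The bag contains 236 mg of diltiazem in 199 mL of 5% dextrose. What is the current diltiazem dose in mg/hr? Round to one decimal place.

Concentration = 236 mg ÷ 199 mL = 1.18593 mg/mL
Drug rate = 7.3 mL/hr × 1.18593 mg/mL = 8.657286 mg/hr

8.7 mg/hr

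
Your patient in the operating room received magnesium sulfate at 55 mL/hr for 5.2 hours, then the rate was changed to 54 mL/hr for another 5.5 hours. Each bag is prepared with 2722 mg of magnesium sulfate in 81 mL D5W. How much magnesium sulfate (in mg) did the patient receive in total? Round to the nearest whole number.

19592 mg

Concentration = 2722 mg ÷ 81 mL = 33.60494 mg/mL
Stage 1: 55 mL/hr × 5.2 hr = 286 mL → 286 mL × 33.60494 mg/mL = 9611.012 mg
Stage 2: 54 mL/hr × 5.5 hr = 297 mL → 297 mL × 33.60494 mg/mL = 9980.667 mg
Total = 9611.012 + 9980.667 = 19591.68 mg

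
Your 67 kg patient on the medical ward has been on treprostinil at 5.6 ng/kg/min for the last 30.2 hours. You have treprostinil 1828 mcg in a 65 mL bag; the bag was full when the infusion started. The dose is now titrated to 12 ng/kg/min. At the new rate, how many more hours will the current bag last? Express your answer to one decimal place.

23.8 hours

Initial rate:
Dose = 5.6 ng/kg/min × 67 kg = 375.2 ng/min
375.2 ng/min × 60 min/hr = 22512 ng/hr
Concentration = 1828 mcg ÷ 65 mL = 28.12308 mcg/mL = 28123.08 ng/mL
Rate = 22512 ng/hr ÷ 28123.08 ng/mL = 0.8004814 mL/hr
Volume infused so far = 0.8004814 mL/hr × 30.2 hr = 24.17454 mL
Volume remaining = 65 − 24.17454 = 40.82546 mL
New rate:
Dose = 12 ng/kg/min × 67 kg = 804 ng/min
804 ng/min × 60 min/hr = 48240 ng/hr
Rate = 48240 ng/hr ÷ 28123.08 ng/mL = 1.715317 mL/hr
Time remaining = 40.82546 mL ÷ 1.715317 mL/hr = 23.80053 hr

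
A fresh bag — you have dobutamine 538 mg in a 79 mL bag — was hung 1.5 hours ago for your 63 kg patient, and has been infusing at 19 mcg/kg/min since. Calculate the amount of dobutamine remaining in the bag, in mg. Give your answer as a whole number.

430 mg

Dose = 19 mcg/kg/min × 63 kg = 1197 mcg/min
1197 mcg/min × 60 min/hr = 71820 mcg/hr
Concentration = 538 mg ÷ 79 mL = 6.810127 mg/mL = 6810.127 mcg/mL
Rate = 71820 mcg/hr ÷ 6810.127 mcg/mL = 10.54606 mL/hr
Volume infused = 10.54606 mL/hr × 1.5 hr = 15.81909 mL
Volume remaining = 79 − 15.81909 = 63.18091 mL
Drug remaining = 63.18091 mL × 6810.127 mcg/mL = 430270 mcg = 430.27 mg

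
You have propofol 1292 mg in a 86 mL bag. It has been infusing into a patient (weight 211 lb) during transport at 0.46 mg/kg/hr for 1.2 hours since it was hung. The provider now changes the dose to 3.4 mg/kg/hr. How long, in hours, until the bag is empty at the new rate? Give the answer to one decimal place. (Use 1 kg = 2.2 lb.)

Initial rate:
Weight = 211 lb ÷ 2.2 lb/kg = 95.90909 kg
Dose = 0.46 mg/kg/hr × 95.90909 kg = 44.11818 mg/hr
Concentration = 1292 mg ÷ 86 mL = 15.02326 mg/mL
Rate = 44.11818 mg/hr ÷ 15.02326 mg/mL = 2.936659 mL/hr
Volume infused so far = 2.936659 mL/hr × 1.2 hr = 3.523991 mL
Volume remaining = 86 − 3.523991 = 82.47601 mL
New rate:
Dose = 3.4 mg/kg/hr × 95.90909 kg = 326.0909 mg/hr
Rate = 326.0909 mg/hr ÷ 15.02326 mg/mL = 21.70574 mL/hr
Time remaining = 82.47601 mL ÷ 21.70574 mL/hr = 3.799732 hr

3.8 hours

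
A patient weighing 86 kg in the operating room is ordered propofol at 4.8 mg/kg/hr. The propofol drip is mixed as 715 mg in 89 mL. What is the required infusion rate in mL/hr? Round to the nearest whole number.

51 mL/hr

Dose = 4.8 mg/kg/hr × 86 kg = 412.8 mg/hr
Concentration = 715 mg ÷ 89 mL = 8.033708 mg/mL
Rate = 412.8 mg/hr ÷ 8.033708 mg/mL = 51.3835 mL/hr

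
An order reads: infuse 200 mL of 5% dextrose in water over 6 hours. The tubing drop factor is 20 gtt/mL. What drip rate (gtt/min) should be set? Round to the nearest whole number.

11 gtt/min

200 mL ÷ (6 hr × 60 = 360 min) = 0.5555556 mL/min
0.5555556 mL/min × 20 gtt/mL = 11.11111 gtt/min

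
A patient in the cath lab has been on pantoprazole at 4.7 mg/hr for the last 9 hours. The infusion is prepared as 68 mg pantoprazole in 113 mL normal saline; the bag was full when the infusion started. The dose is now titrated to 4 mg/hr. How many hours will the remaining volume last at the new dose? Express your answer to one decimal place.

6.4 hours

Initial rate:
Concentration = 68 mg ÷ 113 mL = 0.6017699 mg/mL
Rate = 4.7 mg/hr ÷ 0.6017699 mg/mL = 7.810294 mL/hr
Volume infused so far = 7.810294 mL/hr × 9 hr = 70.29265 mL
Volume remaining = 113 − 70.29265 = 42.70735 mL
New rate:
Rate = 4 mg/hr ÷ 0.6017699 mg/mL = 6.647059 mL/hr
Time remaining = 42.70735 mL ÷ 6.647059 mL/hr = 6.425 hr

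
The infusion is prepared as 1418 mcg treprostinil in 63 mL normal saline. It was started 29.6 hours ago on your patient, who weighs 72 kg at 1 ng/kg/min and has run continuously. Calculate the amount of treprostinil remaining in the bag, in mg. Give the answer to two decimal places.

Dose = 1 ng/kg/min × 72 kg = 72 ng/min
72 ng/min × 60 min/hr = 4320 ng/hr
Concentration = 1418 mcg ÷ 63 mL = 22.50794 mcg/mL = 22507.94 ng/mL
Rate = 4320 ng/hr ÷ 22507.94 ng/mL = 0.1919323 mL/hr
Volume infused = 0.1919323 mL/hr × 29.6 hr = 5.681196 mL
Volume remaining = 63 − 5.681196 = 57.3188 mL
Drug remaining = 57.3188 mL × 22507.94 ng/mL = 1290128 ng = 1.290128 mg

1.29 mg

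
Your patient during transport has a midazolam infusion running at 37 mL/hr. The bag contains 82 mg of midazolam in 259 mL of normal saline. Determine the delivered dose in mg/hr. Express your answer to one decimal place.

Concentration = 82 mg ÷ 259 mL = 0.3166023 mg/mL
Drug rate = 37 mL/hr × 0.3166023 mg/mL = 11.71429 mg/hr

11.7 mg/hr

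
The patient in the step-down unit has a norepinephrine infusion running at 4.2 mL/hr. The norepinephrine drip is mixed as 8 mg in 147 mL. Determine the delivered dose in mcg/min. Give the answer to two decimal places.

3.81 mcg/min

Concentration = 8 mg ÷ 147 mL = 0.05442177 mg/mL = 54.42177 mcg/mL
Drug rate = 4.2 mL/hr × 54.42177 mcg/mL = 228.5714 mcg/hr
228.5714 mcg/hr ÷ 60 min/hr = 3.809524 mcg/min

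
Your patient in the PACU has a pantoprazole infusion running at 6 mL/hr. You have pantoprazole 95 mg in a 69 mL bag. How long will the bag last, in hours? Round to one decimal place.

11.5 hours

Duration = 69 mL ÷ 6 mL/hr = 11.5 hr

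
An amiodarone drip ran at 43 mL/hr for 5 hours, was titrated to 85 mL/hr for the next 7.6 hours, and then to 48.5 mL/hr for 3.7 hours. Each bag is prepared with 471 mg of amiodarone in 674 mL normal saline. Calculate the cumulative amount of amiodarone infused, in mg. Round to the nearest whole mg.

Concentration = 471 mg ÷ 674 mL = 0.6988131 mg/mL
Stage 1: 43 mL/hr × 5 hr = 215 mL → 215 mL × 0.6988131 mg/mL = 150.2448 mg
Stage 2: 85 mL/hr × 7.6 hr = 646 mL → 646 mL × 0.6988131 mg/mL = 451.4332 mg
Stage 3: 48.5 mL/hr × 3.7 hr = 179.45 mL → 179.45 mL × 0.6988131 mg/mL = 125.402 mg
Total = 150.2448 + 451.4332 + 125.402 = 727.08 mg

727 mg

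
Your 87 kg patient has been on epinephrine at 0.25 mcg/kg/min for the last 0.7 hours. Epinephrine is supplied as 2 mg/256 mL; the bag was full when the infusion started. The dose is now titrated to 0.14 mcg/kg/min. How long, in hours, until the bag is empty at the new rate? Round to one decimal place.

1.5 hours

Initial rate:
Dose = 0.25 mcg/kg/min × 87 kg = 21.75 mcg/min
21.75 mcg/min × 60 min/hr = 1305 mcg/hr
Concentration = 2 mg ÷ 256 mL = 0.0078125 mg/mL = 7.8125 mcg/mL
Rate = 1305 mcg/hr ÷ 7.8125 mcg/mL = 167.04 mL/hr
Volume infused so far = 167.04 mL/hr × 0.7 hr = 116.928 mL
Volume remaining = 256 − 116.928 = 139.072 mL
New rate:
Dose = 0.14 mcg/kg/min × 87 kg = 12.18 mcg/min
12.18 mcg/min × 60 min/hr = 730.8 mcg/hr
Rate = 730.8 mcg/hr ÷ 7.8125 mcg/mL = 93.5424 mL/hr
Time remaining = 139.072 mL ÷ 93.5424 mL/hr = 1.486727 hr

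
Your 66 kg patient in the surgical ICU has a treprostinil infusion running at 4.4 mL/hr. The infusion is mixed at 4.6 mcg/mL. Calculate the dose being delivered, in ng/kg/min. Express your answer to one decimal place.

Concentration = 4.6 mcg/mL = 4600 ng/mL
Drug rate = 4.4 mL/hr × 4600 ng/mL = 20240 ng/hr
20240 ng/hr ÷ 60 min/hr = 337.3333 ng/min
337.3333 ng/min ÷ 66 kg = 5.111111 ng/kg/min

5.1 ng/kg/min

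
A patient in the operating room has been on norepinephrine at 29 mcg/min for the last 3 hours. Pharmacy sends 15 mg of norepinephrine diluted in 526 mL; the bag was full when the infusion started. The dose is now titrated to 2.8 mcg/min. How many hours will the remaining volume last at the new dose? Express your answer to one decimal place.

58.2 hours

Initial rate:
29 mcg/min × 60 min/hr = 1740 mcg/hr
Concentration = 15 mg ÷ 526 mL = 0.02851711 mg/mL = 28.51711 mcg/mL
Rate = 1740 mcg/hr ÷ 28.51711 mcg/mL = 61.016 mL/hr
Volume infused so far = 61.016 mL/hr × 3 hr = 183.048 mL
Volume remaining = 526 − 183.048 = 342.952 mL
New rate:
2.8 mcg/min × 60 min/hr = 168 mcg/hr
Rate = 168 mcg/hr ÷ 28.51711 mcg/mL = 5.8912 mL/hr
Time remaining = 342.952 mL ÷ 5.8912 mL/hr = 58.21429 hr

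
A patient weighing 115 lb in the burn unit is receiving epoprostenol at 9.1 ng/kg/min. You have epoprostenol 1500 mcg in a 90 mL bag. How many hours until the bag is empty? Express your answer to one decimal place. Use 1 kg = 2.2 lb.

52.6 hours

Weight = 115 lb ÷ 2.2 lb/kg = 52.27273 kg
Dose = 9.1 ng/kg/min × 52.27273 kg = 475.6818 ng/min
475.6818 ng/min × 60 min/hr = 28540.91 ng/hr
Concentration = 1500 mcg ÷ 90 mL = 16.66667 mcg/mL = 16666.67 ng/mL
Rate = 28540.91 ng/hr ÷ 16666.67 ng/mL = 1.712455 mL/hr
Duration = 90 mL ÷ 1.712455 mL/hr = 52.55614 hr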